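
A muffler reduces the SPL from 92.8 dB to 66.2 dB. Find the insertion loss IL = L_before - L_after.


Insertion loss = SPL without muffler - SPL with muffler
IL = 92.8 - 66.2 = 26.6 dB


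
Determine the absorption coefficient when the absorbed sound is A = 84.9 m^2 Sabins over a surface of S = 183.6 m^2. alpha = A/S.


Absorption coefficient = absorbed power / incident power
alpha = A / S = 84.9 / 183.6 = 0.46242


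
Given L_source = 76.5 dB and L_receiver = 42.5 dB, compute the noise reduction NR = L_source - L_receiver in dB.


NR = L_source - L_receiver (difference between source and receiving room levels)
NR = 76.5 - 42.5 = 34 dB


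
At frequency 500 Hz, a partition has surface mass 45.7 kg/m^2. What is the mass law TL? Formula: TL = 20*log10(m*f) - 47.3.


m * f = 45.7 * 500 = 22850
20*log10(22850) = 87.1777 dB
TL = 87.1777 - 47.3 = 39.878 dB


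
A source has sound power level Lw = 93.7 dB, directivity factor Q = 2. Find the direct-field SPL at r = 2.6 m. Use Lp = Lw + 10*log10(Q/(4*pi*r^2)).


4*pi*r^2 = 4*pi*2.6^2 = 84.9487 m^2
Q / (4*pi*r^2) = 2 / 84.9487 = 0.0235436
Lp = 93.7 + 10*log10(0.0235436) = 77.419 dB


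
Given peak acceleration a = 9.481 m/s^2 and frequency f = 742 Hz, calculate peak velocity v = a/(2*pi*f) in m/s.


omega = 2*pi*f = 2*pi*742 = 4662.12 rad/s
v = a / omega = 9.481 / 4662.12 = 0.0020336 m/s


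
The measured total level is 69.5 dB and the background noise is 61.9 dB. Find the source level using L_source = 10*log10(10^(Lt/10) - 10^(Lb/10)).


10^(69.5/10) = 8.91251e+06
10^(61.9/10) = 1.54882e+06
Difference = 8.91251e+06 - 1.54882e+06 = 7.36369e+06
L_source = 10*log10(7.36369e+06) = 68.671 dB


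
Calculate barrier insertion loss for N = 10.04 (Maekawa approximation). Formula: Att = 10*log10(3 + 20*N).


3 + 20*N = 3 + 20*10.04 = 203.8
Att = 10*log10(203.8) = 23.092 dB


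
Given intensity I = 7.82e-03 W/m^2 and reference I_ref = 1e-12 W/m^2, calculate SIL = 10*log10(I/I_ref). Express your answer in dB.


I / I_ref = 7.82e-03 / 1e-12 = 7.82e+09
SIL = 10 * log10(7.82e+09) = 98.932 dB


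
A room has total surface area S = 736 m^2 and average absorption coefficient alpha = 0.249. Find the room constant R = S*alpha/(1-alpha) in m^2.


R = 736 * 0.249 / (1 - 0.249) = 244.03 m^2


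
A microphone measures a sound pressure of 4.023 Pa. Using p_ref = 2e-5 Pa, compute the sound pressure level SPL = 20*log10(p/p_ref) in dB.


p / p_ref = 4.023 / 2e-5 = 201150
SPL = 20 * log10(201150) = 106.07 dB


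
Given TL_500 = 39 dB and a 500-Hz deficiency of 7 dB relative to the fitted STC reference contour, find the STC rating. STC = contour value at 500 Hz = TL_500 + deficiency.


By ASTM E413, STC = value of the fitted reference contour at 500 Hz.
Contour value at 500 Hz = TL_500 + deficiency = 39 + 7 = 46
STC = 46


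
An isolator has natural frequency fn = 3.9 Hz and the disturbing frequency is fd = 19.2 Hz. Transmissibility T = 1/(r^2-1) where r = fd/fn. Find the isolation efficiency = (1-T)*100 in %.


r = 19.2 / 3.9 = 4.92308
r^2 - 1 = 4.92308^2 - 1 = 23.2367
T = 1/23.2367 = 0.0430354
Efficiency = (1 - 0.0430354)*100 = 95.696 %


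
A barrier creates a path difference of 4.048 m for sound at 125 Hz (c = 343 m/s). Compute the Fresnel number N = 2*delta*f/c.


N = 2*delta*f/c = 2*delta/lambda, where lambda = c/f
lambda = 343 / 125 = 2.744 m
N = 2 * 4.048 / 2.744 = 2.9504


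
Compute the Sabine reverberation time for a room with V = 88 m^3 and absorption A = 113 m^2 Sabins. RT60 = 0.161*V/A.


RT60 = 0.161 * 88 / 113 = 0.12538 s


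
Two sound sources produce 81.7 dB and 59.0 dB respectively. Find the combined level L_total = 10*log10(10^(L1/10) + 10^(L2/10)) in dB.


10^(81.7/10) = 1.47911e+08
10^(59.0/10) = 794328
Sum = 1.47911e+08 + 794328 = 1.48705e+08
L_total = 10*log10(1.48705e+08) = 81.723 dB


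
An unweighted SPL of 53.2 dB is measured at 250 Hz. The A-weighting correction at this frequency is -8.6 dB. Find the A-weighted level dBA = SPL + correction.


A-weighting table: 250 Hz -> -8.6 dB correction
SPL_A = SPL + correction = 53.2 + (-8.6) = 44.6 dBA


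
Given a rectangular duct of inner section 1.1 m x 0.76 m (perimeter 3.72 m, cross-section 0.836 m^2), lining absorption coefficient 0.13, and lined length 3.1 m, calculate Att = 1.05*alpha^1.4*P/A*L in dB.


alpha^1.4 = 0.13^1.4 = 0.0574805
Attenuation rate = 1.05 * alpha^1.4 * P / A
= 1.05 * 0.0574805 * 3.72 / 0.836 = 0.268563 dB/m
Total Att = 0.268563 * 3.1 = 0.83255 dB


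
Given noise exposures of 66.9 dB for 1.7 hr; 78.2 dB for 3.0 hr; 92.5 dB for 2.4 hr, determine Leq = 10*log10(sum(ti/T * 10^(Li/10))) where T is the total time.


T_total = 1.7 + 3.0 + 2.4 = 7.1 hr
(1.7/7.1) * 10^(66.9/10) = 1.17271e+06
(3.0/7.1) * 10^(78.2/10) = 2.79166e+07
(2.4/7.1) * 10^(92.5/10) = 6.01109e+08
Sum = 1.17271e+06 + 2.79166e+07 + 6.01109e+08 = 6.30198e+08
Leq = 10*log10(6.30198e+08) = 87.995 dB


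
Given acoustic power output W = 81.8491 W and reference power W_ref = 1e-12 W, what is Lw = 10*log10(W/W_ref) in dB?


W / W_ref = 81.8491 / 1e-12 = 8.18491e+13
Lw = 10 * log10(8.18491e+13) = 139.13 dB


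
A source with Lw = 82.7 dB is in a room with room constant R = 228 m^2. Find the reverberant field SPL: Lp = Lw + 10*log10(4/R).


4/R = 4/228 = 0.0175439
Lp = 82.7 + 10*log10(0.0175439) = 65.141 dB


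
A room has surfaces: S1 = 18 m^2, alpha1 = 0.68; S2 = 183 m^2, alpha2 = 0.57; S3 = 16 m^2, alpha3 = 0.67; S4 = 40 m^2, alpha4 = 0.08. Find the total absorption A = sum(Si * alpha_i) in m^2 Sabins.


18 * 0.68 = 12.24
183 * 0.57 = 104.31
16 * 0.67 = 10.72
40 * 0.08 = 3.2
A_total = 12.24 + 104.31 + 10.72 + 3.2 = 130.47 m^2


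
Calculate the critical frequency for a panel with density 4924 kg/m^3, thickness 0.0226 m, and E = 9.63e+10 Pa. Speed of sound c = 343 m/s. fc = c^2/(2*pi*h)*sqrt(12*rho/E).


12*rho/E = 12*4924/9.63e+10 = 6.13583e-07
sqrt(12*rho/E) = sqrt(6.13583e-07) = 0.000783315
c^2/(2*pi*h) = 343^2/(2*pi*0.0226) = 828514
fc = 828514 * 0.000783315 = 648.99 Hz


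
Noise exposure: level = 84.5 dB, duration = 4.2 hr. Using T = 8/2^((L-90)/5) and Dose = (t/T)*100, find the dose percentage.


T_allowed = 8 / 2^((84.5 - 90)/5) = 17.1484 hr
Dose = 4.2 / 17.1484 * 100 = 24.492 %


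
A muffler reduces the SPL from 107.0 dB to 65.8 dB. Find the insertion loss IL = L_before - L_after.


Insertion loss = SPL without muffler - SPL with muffler
IL = 107.0 - 65.8 = 41.2 dB


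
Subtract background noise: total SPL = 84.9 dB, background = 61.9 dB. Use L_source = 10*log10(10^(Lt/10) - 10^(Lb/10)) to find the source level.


10^(84.9/10) = 3.0903e+08
10^(61.9/10) = 1.54882e+06
Difference = 3.0903e+08 - 1.54882e+06 = 3.07481e+08
L_source = 10*log10(3.07481e+08) = 84.878 dB


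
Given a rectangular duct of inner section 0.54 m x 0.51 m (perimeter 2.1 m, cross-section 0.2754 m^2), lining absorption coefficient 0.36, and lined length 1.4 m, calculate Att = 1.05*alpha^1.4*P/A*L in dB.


alpha^1.4 = 0.36^1.4 = 0.239234
Attenuation rate = 1.05 * alpha^1.4 * P / A
= 1.05 * 0.239234 * 2.1 / 0.2754 = 1.91544 dB/m
Total Att = 1.91544 * 1.4 = 2.6816 dB


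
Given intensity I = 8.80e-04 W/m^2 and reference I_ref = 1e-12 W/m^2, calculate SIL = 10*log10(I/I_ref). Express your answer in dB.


I / I_ref = 8.80e-04 / 1e-12 = 8.8e+08
SIL = 10 * log10(8.8e+08) = 89.445 dB


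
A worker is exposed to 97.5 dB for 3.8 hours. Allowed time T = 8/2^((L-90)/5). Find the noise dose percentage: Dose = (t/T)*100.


T_allowed = 8 / 2^((97.5 - 90)/5) = 2.82843 hr
Dose = 3.8 / 2.82843 * 100 = 134.35 %


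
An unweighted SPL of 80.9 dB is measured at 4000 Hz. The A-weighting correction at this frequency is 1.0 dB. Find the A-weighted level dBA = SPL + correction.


A-weighting table: 4000 Hz -> 1.0 dB correction
SPL_A = SPL + correction = 80.9 + (1.0) = 81.9 dBA


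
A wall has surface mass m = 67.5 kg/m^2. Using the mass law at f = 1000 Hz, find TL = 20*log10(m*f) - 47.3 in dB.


m * f = 67.5 * 1000 = 67500
20*log10(67500) = 96.5861 dB
TL = 96.5861 - 47.3 = 49.286 dB


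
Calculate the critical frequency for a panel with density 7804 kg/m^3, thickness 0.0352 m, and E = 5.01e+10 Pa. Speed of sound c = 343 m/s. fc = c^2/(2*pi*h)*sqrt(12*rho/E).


12*rho/E = 12*7804/5.01e+10 = 1.86922e-06
sqrt(12*rho/E) = sqrt(1.86922e-06) = 0.00136719
c^2/(2*pi*h) = 343^2/(2*pi*0.0352) = 531944
fc = 531944 * 0.00136719 = 727.27 Hz


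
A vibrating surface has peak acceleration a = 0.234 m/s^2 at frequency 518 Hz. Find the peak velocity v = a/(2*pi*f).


omega = 2*pi*f = 2*pi*518 = 3254.69 rad/s
v = a / omega = 0.234 / 3254.69 = 7.1896e-05 m/s


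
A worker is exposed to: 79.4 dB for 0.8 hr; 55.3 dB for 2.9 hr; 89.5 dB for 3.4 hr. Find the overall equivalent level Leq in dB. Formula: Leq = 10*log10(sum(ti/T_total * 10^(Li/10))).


T_total = 0.8 + 2.9 + 3.4 = 7.1 hr
(0.8/7.1) * 10^(79.4/10) = 9.81367e+06
(2.9/7.1) * 10^(55.3/10) = 138401
(3.4/7.1) * 10^(89.5/10) = 4.26796e+08
Sum = 9.81367e+06 + 138401 + 4.26796e+08 = 4.36748e+08
Leq = 10*log10(4.36748e+08) = 86.402 dB


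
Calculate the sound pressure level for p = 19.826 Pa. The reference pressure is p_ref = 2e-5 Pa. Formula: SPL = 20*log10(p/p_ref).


p / p_ref = 19.826 / 2e-5 = 991300
SPL = 20 * log10(991300) = 119.92 dB


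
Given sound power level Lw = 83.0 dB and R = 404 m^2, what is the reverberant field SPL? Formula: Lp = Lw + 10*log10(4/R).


4/R = 4/404 = 0.00990099
Lp = 83.0 + 10*log10(0.00990099) = 62.957 dB


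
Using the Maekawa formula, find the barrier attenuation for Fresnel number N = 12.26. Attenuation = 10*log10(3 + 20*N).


3 + 20*N = 3 + 20*12.26 = 248.2
Att = 10*log10(248.2) = 23.948 dB


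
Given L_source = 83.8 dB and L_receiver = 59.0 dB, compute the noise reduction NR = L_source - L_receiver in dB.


NR = L_source - L_receiver (difference between source and receiving room levels)
NR = 83.8 - 59.0 = 24.8 dB


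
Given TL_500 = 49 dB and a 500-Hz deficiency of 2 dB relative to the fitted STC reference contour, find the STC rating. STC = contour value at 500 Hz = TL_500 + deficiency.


By ASTM E413, STC = value of the fitted reference contour at 500 Hz.
Contour value at 500 Hz = TL_500 + deficiency = 49 + 2 = 51
STC = 51


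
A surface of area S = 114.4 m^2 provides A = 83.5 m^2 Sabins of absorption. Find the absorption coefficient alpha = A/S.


Absorption coefficient = absorbed power / incident power
alpha = A / S = 83.5 / 114.4 = 0.7299


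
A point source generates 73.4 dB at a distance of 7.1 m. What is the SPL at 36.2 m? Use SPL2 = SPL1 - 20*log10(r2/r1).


r2/r1 = 36.2/7.1 = 5.09859
Correction = 20*log10(5.09859) = 14.149 dB
SPL2 = 73.4 - 14.149 = 59.251 dB


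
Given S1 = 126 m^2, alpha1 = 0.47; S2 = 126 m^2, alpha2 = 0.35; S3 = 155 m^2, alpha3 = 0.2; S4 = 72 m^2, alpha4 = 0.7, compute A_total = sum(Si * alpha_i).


126 * 0.47 = 59.22
126 * 0.35 = 44.1
155 * 0.2 = 31
72 * 0.7 = 50.4
A_total = 59.22 + 44.1 + 31 + 50.4 = 184.72 m^2


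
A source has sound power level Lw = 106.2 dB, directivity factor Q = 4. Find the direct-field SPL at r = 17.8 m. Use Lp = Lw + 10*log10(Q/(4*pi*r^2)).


4*pi*r^2 = 4*pi*17.8^2 = 3981.53 m^2
Q / (4*pi*r^2) = 4 / 3981.53 = 0.00100464
Lp = 106.2 + 10*log10(0.00100464) = 76.22 dB


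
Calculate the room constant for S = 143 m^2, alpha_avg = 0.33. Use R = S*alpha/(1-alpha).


R = 143 * 0.33 / (1 - 0.33) = 70.433 m^2


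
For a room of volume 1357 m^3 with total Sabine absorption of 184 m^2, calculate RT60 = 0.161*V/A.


RT60 = 0.161 * 1357 / 184 = 1.1874 s


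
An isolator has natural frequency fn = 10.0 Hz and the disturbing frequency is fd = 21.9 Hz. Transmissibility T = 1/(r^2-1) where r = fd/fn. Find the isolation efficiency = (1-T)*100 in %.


r = 21.9 / 10.0 = 2.19
r^2 - 1 = 2.19^2 - 1 = 3.7961
T = 1/3.7961 = 0.263428
Efficiency = (1 - 0.263428)*100 = 73.657 %


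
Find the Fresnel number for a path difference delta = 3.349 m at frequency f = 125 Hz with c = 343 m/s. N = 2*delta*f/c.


N = 2*delta*f/c = 2*delta/lambda, where lambda = c/f
lambda = 343 / 125 = 2.744 m
N = 2 * 3.349 / 2.744 = 2.441


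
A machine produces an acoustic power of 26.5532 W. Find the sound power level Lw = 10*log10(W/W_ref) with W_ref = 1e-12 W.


W / W_ref = 26.5532 / 1e-12 = 2.65532e+13
Lw = 10 * log10(2.65532e+13) = 134.24 dB


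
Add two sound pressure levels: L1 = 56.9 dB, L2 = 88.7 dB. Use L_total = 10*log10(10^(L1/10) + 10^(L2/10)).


10^(56.9/10) = 489779
10^(88.7/10) = 7.4131e+08
Sum = 489779 + 7.4131e+08 = 7.418e+08
L_total = 10*log10(7.418e+08) = 88.703 dB


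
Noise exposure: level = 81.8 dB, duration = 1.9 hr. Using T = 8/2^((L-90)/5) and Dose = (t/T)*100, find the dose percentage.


T_allowed = 8 / 2^((81.8 - 90)/5) = 24.9333 hr
Dose = 1.9 / 24.9333 * 100 = 7.6203 %


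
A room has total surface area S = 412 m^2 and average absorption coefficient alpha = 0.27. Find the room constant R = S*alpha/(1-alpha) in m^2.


R = 412 * 0.27 / (1 - 0.27) = 152.38 m^2


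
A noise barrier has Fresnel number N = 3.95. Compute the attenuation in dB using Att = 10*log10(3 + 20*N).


3 + 20*N = 3 + 20*3.95 = 82
Att = 10*log10(82) = 19.138 dB


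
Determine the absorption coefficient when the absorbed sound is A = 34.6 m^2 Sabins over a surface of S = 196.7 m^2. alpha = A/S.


Absorption coefficient = absorbed power / incident power
alpha = A / S = 34.6 / 196.7 = 0.1759


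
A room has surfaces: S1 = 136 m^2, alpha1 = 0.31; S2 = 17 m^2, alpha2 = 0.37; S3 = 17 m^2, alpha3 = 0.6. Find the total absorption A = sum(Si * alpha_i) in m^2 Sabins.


136 * 0.31 = 42.16
17 * 0.37 = 6.29
17 * 0.6 = 10.2
A_total = 42.16 + 6.29 + 10.2 = 58.65 m^2


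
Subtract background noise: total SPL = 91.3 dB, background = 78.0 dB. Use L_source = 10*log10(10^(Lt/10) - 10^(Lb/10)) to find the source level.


10^(91.3/10) = 1.34896e+09
10^(78.0/10) = 6.30957e+07
Difference = 1.34896e+09 - 6.30957e+07 = 1.28586e+09
L_source = 10*log10(1.28586e+09) = 91.092 dB


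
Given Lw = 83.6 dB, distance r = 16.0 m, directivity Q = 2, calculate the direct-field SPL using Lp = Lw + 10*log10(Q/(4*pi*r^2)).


4*pi*r^2 = 4*pi*16.0^2 = 3216.99 m^2
Q / (4*pi*r^2) = 2 / 3216.99 = 0.000621699
Lp = 83.6 + 10*log10(0.000621699) = 51.536 dB


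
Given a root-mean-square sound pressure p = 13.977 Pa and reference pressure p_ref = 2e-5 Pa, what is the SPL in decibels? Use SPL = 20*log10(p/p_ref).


p / p_ref = 13.977 / 2e-5 = 698850
SPL = 20 * log10(698850) = 116.89 dB


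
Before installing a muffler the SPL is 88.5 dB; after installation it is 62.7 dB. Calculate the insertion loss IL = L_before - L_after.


Insertion loss = SPL without muffler - SPL with muffler
IL = 88.5 - 62.7 = 25.8 dB


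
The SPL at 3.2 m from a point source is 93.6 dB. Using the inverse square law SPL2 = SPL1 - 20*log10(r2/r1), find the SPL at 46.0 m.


r2/r1 = 46.0/3.2 = 14.375
Correction = 20*log10(14.375) = 23.1522 dB
SPL2 = 93.6 - 23.1522 = 70.448 dB


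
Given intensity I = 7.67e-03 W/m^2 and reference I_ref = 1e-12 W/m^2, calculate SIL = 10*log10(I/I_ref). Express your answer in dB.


I / I_ref = 7.67e-03 / 1e-12 = 7.67e+09
SIL = 10 * log10(7.67e+09) = 98.848 dB


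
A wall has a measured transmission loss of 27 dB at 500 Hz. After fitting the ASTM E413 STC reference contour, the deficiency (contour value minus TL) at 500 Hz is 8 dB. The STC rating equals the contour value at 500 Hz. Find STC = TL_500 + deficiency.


By ASTM E413, STC = value of the fitted reference contour at 500 Hz.
Contour value at 500 Hz = TL_500 + deficiency = 27 + 8 = 35
STC = 35


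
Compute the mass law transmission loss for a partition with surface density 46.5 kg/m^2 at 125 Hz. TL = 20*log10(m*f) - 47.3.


m * f = 46.5 * 125 = 5812.5
20*log10(5812.5) = 75.2873 dB
TL = 75.2873 - 47.3 = 27.987 dB


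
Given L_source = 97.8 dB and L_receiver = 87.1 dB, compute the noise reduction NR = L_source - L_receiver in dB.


NR = L_source - L_receiver (difference between source and receiving room levels)
NR = 97.8 - 87.1 = 10.7 dB


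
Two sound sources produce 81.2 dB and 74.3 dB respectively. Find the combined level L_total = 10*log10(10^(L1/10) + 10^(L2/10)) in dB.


10^(81.2/10) = 1.31826e+08
10^(74.3/10) = 2.69153e+07
Sum = 1.31826e+08 + 2.69153e+07 = 1.58741e+08
L_total = 10*log10(1.58741e+08) = 82.007 dB


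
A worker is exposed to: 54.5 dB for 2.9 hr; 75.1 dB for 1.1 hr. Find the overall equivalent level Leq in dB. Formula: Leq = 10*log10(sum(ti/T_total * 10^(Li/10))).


T_total = 2.9 + 1.1 = 4.0 hr
(2.9/4.0) * 10^(54.5/10) = 204333
(1.1/4.0) * 10^(75.1/10) = 8.89883e+06
Sum = 204333 + 8.89883e+06 = 9.10316e+06
Leq = 10*log10(9.10316e+06) = 69.592 dB


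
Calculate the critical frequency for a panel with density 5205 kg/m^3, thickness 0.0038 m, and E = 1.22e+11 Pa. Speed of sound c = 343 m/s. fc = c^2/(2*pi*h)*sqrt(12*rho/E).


12*rho/E = 12*5205/1.22e+11 = 5.11967e-07
sqrt(12*rho/E) = sqrt(5.11967e-07) = 0.000715519
c^2/(2*pi*h) = 343^2/(2*pi*0.0038) = 4.92748e+06
fc = 4.92748e+06 * 0.000715519 = 3525.7 Hz


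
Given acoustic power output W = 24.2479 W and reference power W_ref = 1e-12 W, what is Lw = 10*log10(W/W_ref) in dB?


W / W_ref = 24.2479 / 1e-12 = 2.42479e+13
Lw = 10 * log10(2.42479e+13) = 133.85 dB


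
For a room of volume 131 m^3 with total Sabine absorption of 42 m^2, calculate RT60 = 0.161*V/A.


RT60 = 0.161 * 131 / 42 = 0.50217 s


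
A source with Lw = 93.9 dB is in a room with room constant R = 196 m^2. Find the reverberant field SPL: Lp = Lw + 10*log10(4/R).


4/R = 4/196 = 0.0204082
Lp = 93.9 + 10*log10(0.0204082) = 76.998 dB


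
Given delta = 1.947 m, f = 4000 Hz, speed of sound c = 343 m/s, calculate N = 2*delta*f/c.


N = 2*delta*f/c = 2*delta/lambda, where lambda = c/f
lambda = 343 / 4000 = 0.08575 m
N = 2 * 1.947 / 0.08575 = 45.411


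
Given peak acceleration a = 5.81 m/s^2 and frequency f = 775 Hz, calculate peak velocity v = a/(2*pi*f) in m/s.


omega = 2*pi*f = 2*pi*775 = 4869.47 rad/s
v = a / omega = 5.81 / 4869.47 = 0.0011931 m/s


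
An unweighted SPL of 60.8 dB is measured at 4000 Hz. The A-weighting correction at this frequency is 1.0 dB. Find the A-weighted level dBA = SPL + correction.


A-weighting table: 4000 Hz -> 1.0 dB correction
SPL_A = SPL + correction = 60.8 + (1.0) = 61.8 dBA


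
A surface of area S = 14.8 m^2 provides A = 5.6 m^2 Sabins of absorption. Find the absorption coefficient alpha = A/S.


Absorption coefficient = absorbed power / incident power
alpha = A / S = 5.6 / 14.8 = 0.37838


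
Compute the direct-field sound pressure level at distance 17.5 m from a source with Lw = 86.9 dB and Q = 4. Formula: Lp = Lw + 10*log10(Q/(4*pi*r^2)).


4*pi*r^2 = 4*pi*17.5^2 = 3848.45 m^2
Q / (4*pi*r^2) = 4 / 3848.45 = 0.00103938
Lp = 86.9 + 10*log10(0.00103938) = 57.068 dB


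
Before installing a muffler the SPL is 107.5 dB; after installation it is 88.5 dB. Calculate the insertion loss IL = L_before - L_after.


Insertion loss = SPL without muffler - SPL with muffler
IL = 107.5 - 88.5 = 19 dB


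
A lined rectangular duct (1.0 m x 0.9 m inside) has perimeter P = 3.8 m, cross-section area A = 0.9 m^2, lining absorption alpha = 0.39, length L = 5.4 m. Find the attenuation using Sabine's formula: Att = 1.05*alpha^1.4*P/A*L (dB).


alpha^1.4 = 0.39^1.4 = 0.267603
Attenuation rate = 1.05 * alpha^1.4 * P / A
= 1.05 * 0.267603 * 3.8 / 0.9 = 1.18637 dB/m
Total Att = 1.18637 * 5.4 = 6.4064 dB


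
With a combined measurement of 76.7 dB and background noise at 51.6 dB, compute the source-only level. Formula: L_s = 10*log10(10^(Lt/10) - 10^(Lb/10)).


10^(76.7/10) = 4.67735e+07
10^(51.6/10) = 144544
Difference = 4.67735e+07 - 144544 = 4.6629e+07
L_source = 10*log10(4.6629e+07) = 76.687 dB


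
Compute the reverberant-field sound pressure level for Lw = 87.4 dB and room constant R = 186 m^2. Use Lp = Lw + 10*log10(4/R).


4/R = 4/186 = 0.0215054
Lp = 87.4 + 10*log10(0.0215054) = 70.725 dB


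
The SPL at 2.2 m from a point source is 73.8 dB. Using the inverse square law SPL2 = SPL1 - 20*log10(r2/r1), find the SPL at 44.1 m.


r2/r1 = 44.1/2.2 = 20.0455
Correction = 20*log10(20.0455) = 26.0403 dB
SPL2 = 73.8 - 26.0403 = 47.76 dB


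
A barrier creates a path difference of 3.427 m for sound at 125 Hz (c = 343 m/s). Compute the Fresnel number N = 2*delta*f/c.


N = 2*delta*f/c = 2*delta/lambda, where lambda = c/f
lambda = 343 / 125 = 2.744 m
N = 2 * 3.427 / 2.744 = 2.4978


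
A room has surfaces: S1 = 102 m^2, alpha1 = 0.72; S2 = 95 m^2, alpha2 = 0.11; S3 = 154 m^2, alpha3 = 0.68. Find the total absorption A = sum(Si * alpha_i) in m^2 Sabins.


102 * 0.72 = 73.44
95 * 0.11 = 10.45
154 * 0.68 = 104.72
A_total = 73.44 + 10.45 + 104.72 = 188.61 m^2


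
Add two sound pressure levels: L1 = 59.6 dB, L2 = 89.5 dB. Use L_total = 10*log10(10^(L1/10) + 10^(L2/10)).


10^(59.6/10) = 912011
10^(89.5/10) = 8.91251e+08
Sum = 912011 + 8.91251e+08 = 8.92163e+08
L_total = 10*log10(8.92163e+08) = 89.504 dB


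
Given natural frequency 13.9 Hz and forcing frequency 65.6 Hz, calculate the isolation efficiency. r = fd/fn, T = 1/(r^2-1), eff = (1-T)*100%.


r = 65.6 / 13.9 = 4.71942
r^2 - 1 = 4.71942^2 - 1 = 21.2729
T = 1/21.2729 = 0.0470082
Efficiency = (1 - 0.0470082)*100 = 95.299 %


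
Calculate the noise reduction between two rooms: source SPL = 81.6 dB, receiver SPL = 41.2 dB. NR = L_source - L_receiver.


NR = L_source - L_receiver (difference between source and receiving room levels)
NR = 81.6 - 41.2 = 40.4 dB


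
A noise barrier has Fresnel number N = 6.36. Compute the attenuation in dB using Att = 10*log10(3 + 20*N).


3 + 20*N = 3 + 20*6.36 = 130.2
Att = 10*log10(130.2) = 21.146 dB


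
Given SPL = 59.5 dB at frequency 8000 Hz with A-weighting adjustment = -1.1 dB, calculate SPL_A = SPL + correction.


A-weighting table: 8000 Hz -> -1.1 dB correction
SPL_A = SPL + correction = 59.5 + (-1.1) = 58.4 dBA


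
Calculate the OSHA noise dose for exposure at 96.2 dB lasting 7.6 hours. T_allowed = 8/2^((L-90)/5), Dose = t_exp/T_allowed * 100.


T_allowed = 8 / 2^((96.2 - 90)/5) = 3.38698 hr
Dose = 7.6 / 3.38698 * 100 = 224.39 %


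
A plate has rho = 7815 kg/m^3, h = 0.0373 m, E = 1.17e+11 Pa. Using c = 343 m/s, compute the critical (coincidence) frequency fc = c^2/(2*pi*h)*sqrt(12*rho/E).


12*rho/E = 12*7815/1.17e+11 = 8.01538e-07
sqrt(12*rho/E) = sqrt(8.01538e-07) = 0.000895287
c^2/(2*pi*h) = 343^2/(2*pi*0.0373) = 501995
fc = 501995 * 0.000895287 = 449.43 Hz


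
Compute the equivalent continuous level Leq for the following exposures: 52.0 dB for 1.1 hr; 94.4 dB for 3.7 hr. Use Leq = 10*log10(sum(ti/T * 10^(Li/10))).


T_total = 1.1 + 3.7 = 4.8 hr
(1.1/4.8) * 10^(52.0/10) = 36320.5
(3.7/4.8) * 10^(94.4/10) = 2.12305e+09
Sum = 36320.5 + 2.12305e+09 = 2.12309e+09
Leq = 10*log10(2.12309e+09) = 93.27 dB


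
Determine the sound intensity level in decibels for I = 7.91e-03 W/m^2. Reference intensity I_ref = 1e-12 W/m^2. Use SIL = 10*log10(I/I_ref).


I / I_ref = 7.91e-03 / 1e-12 = 7.91e+09
SIL = 10 * log10(7.91e+09) = 98.982 dB


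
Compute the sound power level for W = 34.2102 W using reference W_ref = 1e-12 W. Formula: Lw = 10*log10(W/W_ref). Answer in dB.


W / W_ref = 34.2102 / 1e-12 = 3.42102e+13
Lw = 10 * log10(3.42102e+13) = 135.34 dB


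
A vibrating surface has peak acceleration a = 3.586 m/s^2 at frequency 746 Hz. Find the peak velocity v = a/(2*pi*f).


omega = 2*pi*f = 2*pi*746 = 4687.26 rad/s
v = a / omega = 3.586 / 4687.26 = 0.00076505 m/s


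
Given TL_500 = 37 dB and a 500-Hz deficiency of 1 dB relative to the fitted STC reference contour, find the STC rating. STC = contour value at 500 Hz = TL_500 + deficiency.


By ASTM E413, STC = value of the fitted reference contour at 500 Hz.
Contour value at 500 Hz = TL_500 + deficiency = 37 + 1 = 38
STC = 38


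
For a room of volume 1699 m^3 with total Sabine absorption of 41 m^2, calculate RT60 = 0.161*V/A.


RT60 = 0.161 * 1699 / 41 = 6.6717 s


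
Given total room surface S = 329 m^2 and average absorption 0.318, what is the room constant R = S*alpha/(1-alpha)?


R = 329 * 0.318 / (1 - 0.318) = 153.4 m^2


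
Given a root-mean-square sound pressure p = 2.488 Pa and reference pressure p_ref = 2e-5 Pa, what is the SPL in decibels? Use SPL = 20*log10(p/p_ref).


p / p_ref = 2.488 / 2e-5 = 124400
SPL = 20 * log10(124400) = 101.9 dB


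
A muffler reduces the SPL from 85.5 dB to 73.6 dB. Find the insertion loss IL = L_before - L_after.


Insertion loss = SPL without muffler - SPL with muffler
IL = 85.5 - 73.6 = 11.9 dB


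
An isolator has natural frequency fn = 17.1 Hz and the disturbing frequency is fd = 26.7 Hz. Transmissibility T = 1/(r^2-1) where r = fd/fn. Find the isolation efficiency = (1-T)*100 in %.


r = 26.7 / 17.1 = 1.5614
r^2 - 1 = 1.5614^2 - 1 = 1.43797
T = 1/1.43797 = 0.695425
Efficiency = (1 - 0.695425)*100 = 30.458 %


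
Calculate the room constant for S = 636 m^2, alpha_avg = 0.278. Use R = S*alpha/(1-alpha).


R = 636 * 0.278 / (1 - 0.278) = 244.89 m^2


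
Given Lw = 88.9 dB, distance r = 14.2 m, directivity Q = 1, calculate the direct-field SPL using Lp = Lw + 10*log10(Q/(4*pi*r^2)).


4*pi*r^2 = 4*pi*14.2^2 = 2533.88 m^2
Q / (4*pi*r^2) = 1 / 2533.88 = 0.000394652
Lp = 88.9 + 10*log10(0.000394652) = 54.862 dB


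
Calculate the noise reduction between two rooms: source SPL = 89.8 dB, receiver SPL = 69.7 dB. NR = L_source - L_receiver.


NR = L_source - L_receiver (difference between source and receiving room levels)
NR = 89.8 - 69.7 = 20.1 dB


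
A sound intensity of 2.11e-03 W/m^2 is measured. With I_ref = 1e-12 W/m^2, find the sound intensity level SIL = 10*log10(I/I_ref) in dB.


I / I_ref = 2.11e-03 / 1e-12 = 2.11e+09
SIL = 10 * log10(2.11e+09) = 93.243 dB


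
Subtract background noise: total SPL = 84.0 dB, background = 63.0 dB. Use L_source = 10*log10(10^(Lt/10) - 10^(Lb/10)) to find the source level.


10^(84.0/10) = 2.51189e+08
10^(63.0/10) = 1.99526e+06
Difference = 2.51189e+08 - 1.99526e+06 = 2.49194e+08
L_source = 10*log10(2.49194e+08) = 83.965 dB


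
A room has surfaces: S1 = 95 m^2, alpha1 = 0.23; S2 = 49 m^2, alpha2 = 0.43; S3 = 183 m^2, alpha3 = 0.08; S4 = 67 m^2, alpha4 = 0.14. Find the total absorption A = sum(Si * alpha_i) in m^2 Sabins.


95 * 0.23 = 21.85
49 * 0.43 = 21.07
183 * 0.08 = 14.64
67 * 0.14 = 9.38
A_total = 21.85 + 21.07 + 14.64 + 9.38 = 66.94 m^2


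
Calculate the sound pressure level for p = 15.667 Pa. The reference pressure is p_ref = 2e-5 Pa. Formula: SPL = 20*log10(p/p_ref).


p / p_ref = 15.667 / 2e-5 = 783350
SPL = 20 * log10(783350) = 117.88 dB


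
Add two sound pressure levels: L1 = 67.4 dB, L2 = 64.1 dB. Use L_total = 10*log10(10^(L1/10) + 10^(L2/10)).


10^(67.4/10) = 5.49541e+06
10^(64.1/10) = 2.5704e+06
Sum = 5.49541e+06 + 2.5704e+06 = 8.06581e+06
L_total = 10*log10(8.06581e+06) = 69.066 dB


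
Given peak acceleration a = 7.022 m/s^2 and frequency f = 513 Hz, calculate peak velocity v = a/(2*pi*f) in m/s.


omega = 2*pi*f = 2*pi*513 = 3223.27 rad/s
v = a / omega = 7.022 / 3223.27 = 0.0021785 m/s


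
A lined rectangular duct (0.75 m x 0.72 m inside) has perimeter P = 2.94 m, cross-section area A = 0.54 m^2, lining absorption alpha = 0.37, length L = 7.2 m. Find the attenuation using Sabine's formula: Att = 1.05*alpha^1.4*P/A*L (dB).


alpha^1.4 = 0.37^1.4 = 0.248589
Attenuation rate = 1.05 * alpha^1.4 * P / A
= 1.05 * 0.248589 * 2.94 / 0.54 = 1.4211 dB/m
Total Att = 1.4211 * 7.2 = 10.232 dB


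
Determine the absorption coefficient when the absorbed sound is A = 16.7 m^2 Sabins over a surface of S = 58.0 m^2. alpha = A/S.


Absorption coefficient = absorbed power / incident power
alpha = A / S = 16.7 / 58.0 = 0.28793


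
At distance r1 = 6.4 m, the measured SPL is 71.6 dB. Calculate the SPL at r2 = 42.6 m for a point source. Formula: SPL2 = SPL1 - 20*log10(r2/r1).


r2/r1 = 42.6/6.4 = 6.65625
Correction = 20*log10(6.65625) = 16.4646 dB
SPL2 = 71.6 - 16.4646 = 55.135 dB


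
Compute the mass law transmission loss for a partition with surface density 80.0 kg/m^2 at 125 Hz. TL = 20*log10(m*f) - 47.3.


m * f = 80.0 * 125 = 10000
20*log10(10000) = 80 dB
TL = 80 - 47.3 = 32.7 dB


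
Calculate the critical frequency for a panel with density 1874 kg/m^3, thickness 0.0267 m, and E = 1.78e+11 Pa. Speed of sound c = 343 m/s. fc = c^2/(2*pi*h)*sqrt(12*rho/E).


12*rho/E = 12*1874/1.78e+11 = 1.26337e-07
sqrt(12*rho/E) = sqrt(1.26337e-07) = 0.000355439
c^2/(2*pi*h) = 343^2/(2*pi*0.0267) = 701289
fc = 701289 * 0.000355439 = 249.27 Hz


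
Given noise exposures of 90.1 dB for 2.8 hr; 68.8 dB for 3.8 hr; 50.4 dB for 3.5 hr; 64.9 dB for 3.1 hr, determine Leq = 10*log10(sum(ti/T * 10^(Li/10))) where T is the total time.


T_total = 2.8 + 3.8 + 3.5 + 3.1 = 13.2 hr
(2.8/13.2) * 10^(90.1/10) = 2.17062e+08
(3.8/13.2) * 10^(68.8/10) = 2.18378e+06
(3.5/13.2) * 10^(50.4/10) = 29073.3
(3.1/13.2) * 10^(64.9/10) = 725751
Sum = 2.17062e+08 + 2.18378e+06 + 29073.3 + 725751 = 2.20001e+08
Leq = 10*log10(2.20001e+08) = 83.424 dB


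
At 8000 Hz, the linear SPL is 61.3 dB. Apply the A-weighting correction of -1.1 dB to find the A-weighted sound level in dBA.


A-weighting table: 8000 Hz -> -1.1 dB correction
SPL_A = SPL + correction = 61.3 + (-1.1) = 60.2 dBA


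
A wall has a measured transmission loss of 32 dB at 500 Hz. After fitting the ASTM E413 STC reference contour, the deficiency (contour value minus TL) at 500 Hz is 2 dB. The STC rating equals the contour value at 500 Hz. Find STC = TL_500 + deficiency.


By ASTM E413, STC = value of the fitted reference contour at 500 Hz.
Contour value at 500 Hz = TL_500 + deficiency = 32 + 2 = 34
STC = 34


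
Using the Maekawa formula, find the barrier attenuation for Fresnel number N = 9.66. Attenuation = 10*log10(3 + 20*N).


3 + 20*N = 3 + 20*9.66 = 196.2
Att = 10*log10(196.2) = 22.927 dB


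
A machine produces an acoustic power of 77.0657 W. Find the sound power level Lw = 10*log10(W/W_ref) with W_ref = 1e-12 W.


W / W_ref = 77.0657 / 1e-12 = 7.70657e+13
Lw = 10 * log10(7.70657e+13) = 138.87 dB


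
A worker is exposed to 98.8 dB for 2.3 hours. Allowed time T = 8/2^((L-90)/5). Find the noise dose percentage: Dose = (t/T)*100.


T_allowed = 8 / 2^((98.8 - 90)/5) = 2.36199 hr
Dose = 2.3 / 2.36199 * 100 = 97.376 %


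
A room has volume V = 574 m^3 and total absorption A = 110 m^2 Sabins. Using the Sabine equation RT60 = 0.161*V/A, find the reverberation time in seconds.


RT60 = 0.161 * 574 / 110 = 0.84013 s


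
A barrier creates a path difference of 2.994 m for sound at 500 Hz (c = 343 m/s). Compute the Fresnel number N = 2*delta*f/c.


N = 2*delta*f/c = 2*delta/lambda, where lambda = c/f
lambda = 343 / 500 = 0.686 m
N = 2 * 2.994 / 0.686 = 8.7289


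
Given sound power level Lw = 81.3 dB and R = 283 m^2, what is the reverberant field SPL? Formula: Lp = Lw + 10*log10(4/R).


4/R = 4/283 = 0.0141343
Lp = 81.3 + 10*log10(0.0141343) = 62.803 dB


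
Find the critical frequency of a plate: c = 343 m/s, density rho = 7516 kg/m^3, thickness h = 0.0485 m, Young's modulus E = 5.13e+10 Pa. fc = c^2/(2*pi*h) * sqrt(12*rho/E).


12*rho/E = 12*7516/5.13e+10 = 1.75813e-06
sqrt(12*rho/E) = sqrt(1.75813e-06) = 0.00132594
c^2/(2*pi*h) = 343^2/(2*pi*0.0485) = 386071
fc = 386071 * 0.00132594 = 511.91 Hz


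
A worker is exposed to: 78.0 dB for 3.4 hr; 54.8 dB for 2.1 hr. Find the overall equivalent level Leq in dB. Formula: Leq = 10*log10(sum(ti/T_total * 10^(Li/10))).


T_total = 3.4 + 2.1 = 5.5 hr
(3.4/5.5) * 10^(78.0/10) = 3.90046e+07
(2.1/5.5) * 10^(54.8/10) = 115307
Sum = 3.90046e+07 + 115307 = 3.91199e+07
Leq = 10*log10(3.91199e+07) = 75.924 dB


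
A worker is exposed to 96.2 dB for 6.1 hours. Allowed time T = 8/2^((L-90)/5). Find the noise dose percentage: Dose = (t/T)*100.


T_allowed = 8 / 2^((96.2 - 90)/5) = 3.38698 hr
Dose = 6.1 / 3.38698 * 100 = 180.1 %


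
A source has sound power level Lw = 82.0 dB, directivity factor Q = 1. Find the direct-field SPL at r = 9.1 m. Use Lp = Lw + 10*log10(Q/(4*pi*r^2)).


4*pi*r^2 = 4*pi*9.1^2 = 1040.62 m^2
Q / (4*pi*r^2) = 1 / 1040.62 = 0.000960966
Lp = 82.0 + 10*log10(0.000960966) = 51.827 dB


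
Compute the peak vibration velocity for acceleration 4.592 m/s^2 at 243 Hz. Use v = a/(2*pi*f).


omega = 2*pi*f = 2*pi*243 = 1526.81 rad/s
v = a / omega = 4.592 / 1526.81 = 0.0030076 m/s


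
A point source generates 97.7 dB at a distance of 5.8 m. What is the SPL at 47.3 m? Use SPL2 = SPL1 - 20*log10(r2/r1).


r2/r1 = 47.3/5.8 = 8.15517
Correction = 20*log10(8.15517) = 18.2287 dB
SPL2 = 97.7 - 18.2287 = 79.471 dB


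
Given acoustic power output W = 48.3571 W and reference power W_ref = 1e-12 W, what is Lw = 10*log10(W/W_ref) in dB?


W / W_ref = 48.3571 / 1e-12 = 4.83571e+13
Lw = 10 * log10(4.83571e+13) = 136.84 dB


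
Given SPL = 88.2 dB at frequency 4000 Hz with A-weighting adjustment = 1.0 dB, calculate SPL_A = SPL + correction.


A-weighting table: 4000 Hz -> 1.0 dB correction
SPL_A = SPL + correction = 88.2 + (1.0) = 89.2 dBA


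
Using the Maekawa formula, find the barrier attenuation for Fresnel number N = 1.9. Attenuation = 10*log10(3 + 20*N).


3 + 20*N = 3 + 20*1.9 = 41
Att = 10*log10(41) = 16.128 dB


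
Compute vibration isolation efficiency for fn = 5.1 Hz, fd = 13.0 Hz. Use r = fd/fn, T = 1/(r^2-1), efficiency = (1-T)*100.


r = 13.0 / 5.1 = 2.54902
r^2 - 1 = 2.54902^2 - 1 = 5.4975
T = 1/5.4975 = 0.181901
Efficiency = (1 - 0.181901)*100 = 81.81 %


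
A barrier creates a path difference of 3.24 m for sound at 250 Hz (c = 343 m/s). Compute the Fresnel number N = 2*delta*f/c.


N = 2*delta*f/c = 2*delta/lambda, where lambda = c/f
lambda = 343 / 250 = 1.372 m
N = 2 * 3.24 / 1.372 = 4.723


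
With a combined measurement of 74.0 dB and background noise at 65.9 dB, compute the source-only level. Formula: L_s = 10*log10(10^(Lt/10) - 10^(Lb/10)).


10^(74.0/10) = 2.51189e+07
10^(65.9/10) = 3.89045e+06
Difference = 2.51189e+07 - 3.89045e+06 = 2.12284e+07
L_source = 10*log10(2.12284e+07) = 73.269 dB


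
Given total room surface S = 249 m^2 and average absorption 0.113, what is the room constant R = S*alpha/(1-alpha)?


R = 249 * 0.113 / (1 - 0.113) = 31.722 m^2


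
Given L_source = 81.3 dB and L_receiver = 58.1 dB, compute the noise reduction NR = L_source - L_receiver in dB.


NR = L_source - L_receiver (difference between source and receiving room levels)
NR = 81.3 - 58.1 = 23.2 dB


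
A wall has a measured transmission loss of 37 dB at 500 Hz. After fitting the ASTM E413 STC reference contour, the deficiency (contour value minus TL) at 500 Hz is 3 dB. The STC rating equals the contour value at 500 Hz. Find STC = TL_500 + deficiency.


By ASTM E413, STC = value of the fitted reference contour at 500 Hz.
Contour value at 500 Hz = TL_500 + deficiency = 37 + 3 = 40
STC = 40


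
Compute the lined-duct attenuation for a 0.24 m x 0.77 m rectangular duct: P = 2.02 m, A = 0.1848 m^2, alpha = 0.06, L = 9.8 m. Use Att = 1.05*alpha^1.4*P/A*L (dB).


alpha^1.4 = 0.06^1.4 = 0.0194721
Attenuation rate = 1.05 * alpha^1.4 * P / A
= 1.05 * 0.0194721 * 2.02 / 0.1848 = 0.223487 dB/m
Total Att = 0.223487 * 9.8 = 2.1902 dB


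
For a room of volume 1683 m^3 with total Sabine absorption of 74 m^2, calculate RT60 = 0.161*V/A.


RT60 = 0.161 * 1683 / 74 = 3.6617 s


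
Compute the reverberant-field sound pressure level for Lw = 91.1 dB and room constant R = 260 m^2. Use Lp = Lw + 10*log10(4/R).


4/R = 4/260 = 0.0153846
Lp = 91.1 + 10*log10(0.0153846) = 72.971 dB


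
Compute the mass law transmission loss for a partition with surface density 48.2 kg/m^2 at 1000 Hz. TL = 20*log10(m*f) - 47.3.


m * f = 48.2 * 1000 = 48200
20*log10(48200) = 93.6609 dB
TL = 93.6609 - 47.3 = 46.361 dB


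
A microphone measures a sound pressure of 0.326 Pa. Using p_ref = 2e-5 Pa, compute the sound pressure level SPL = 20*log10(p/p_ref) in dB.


p / p_ref = 0.326 / 2e-5 = 16300
SPL = 20 * log10(16300) = 84.244 dB


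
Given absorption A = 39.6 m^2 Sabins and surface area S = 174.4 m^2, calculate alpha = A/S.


Absorption coefficient = absorbed power / incident power
alpha = A / S = 39.6 / 174.4 = 0.22706


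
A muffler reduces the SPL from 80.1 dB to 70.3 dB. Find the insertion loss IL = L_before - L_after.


Insertion loss = SPL without muffler - SPL with muffler
IL = 80.1 - 70.3 = 9.8 dB


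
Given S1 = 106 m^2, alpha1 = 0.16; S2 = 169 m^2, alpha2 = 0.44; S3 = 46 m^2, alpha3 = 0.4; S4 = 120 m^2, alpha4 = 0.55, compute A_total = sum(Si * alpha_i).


106 * 0.16 = 16.96
169 * 0.44 = 74.36
46 * 0.4 = 18.4
120 * 0.55 = 66
A_total = 16.96 + 74.36 + 18.4 + 66 = 175.72 m^2


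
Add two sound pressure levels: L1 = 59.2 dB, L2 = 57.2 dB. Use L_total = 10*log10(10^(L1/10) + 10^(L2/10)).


10^(59.2/10) = 831764
10^(57.2/10) = 524807
Sum = 831764 + 524807 = 1.35657e+06
L_total = 10*log10(1.35657e+06) = 61.324 dB


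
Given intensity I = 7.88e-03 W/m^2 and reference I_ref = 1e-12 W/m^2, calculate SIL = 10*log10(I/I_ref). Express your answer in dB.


I / I_ref = 7.88e-03 / 1e-12 = 7.88e+09
SIL = 10 * log10(7.88e+09) = 98.965 dB


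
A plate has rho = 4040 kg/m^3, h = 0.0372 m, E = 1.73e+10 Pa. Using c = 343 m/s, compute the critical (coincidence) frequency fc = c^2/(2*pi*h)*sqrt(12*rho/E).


12*rho/E = 12*4040/1.73e+10 = 2.80231e-06
sqrt(12*rho/E) = sqrt(2.80231e-06) = 0.00167401
c^2/(2*pi*h) = 343^2/(2*pi*0.0372) = 503345
fc = 503345 * 0.00167401 = 842.6 Hz


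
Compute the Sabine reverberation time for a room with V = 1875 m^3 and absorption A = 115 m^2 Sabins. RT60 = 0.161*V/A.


RT60 = 0.161 * 1875 / 115 = 2.625 s


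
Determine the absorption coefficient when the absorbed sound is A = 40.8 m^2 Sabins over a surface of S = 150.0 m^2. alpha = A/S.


Absorption coefficient = absorbed power / incident power
alpha = A / S = 40.8 / 150.0 = 0.272


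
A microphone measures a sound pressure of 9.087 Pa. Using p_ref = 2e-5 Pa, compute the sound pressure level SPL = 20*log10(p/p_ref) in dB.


p / p_ref = 9.087 / 2e-5 = 454350
SPL = 20 * log10(454350) = 113.15 dB


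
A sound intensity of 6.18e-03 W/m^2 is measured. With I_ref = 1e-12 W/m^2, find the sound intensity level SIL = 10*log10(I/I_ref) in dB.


I / I_ref = 6.18e-03 / 1e-12 = 6.18e+09
SIL = 10 * log10(6.18e+09) = 97.91 dB


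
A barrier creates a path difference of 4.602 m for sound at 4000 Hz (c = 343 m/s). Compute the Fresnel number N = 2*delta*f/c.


N = 2*delta*f/c = 2*delta/lambda, where lambda = c/f
lambda = 343 / 4000 = 0.08575 m
N = 2 * 4.602 / 0.08575 = 107.34


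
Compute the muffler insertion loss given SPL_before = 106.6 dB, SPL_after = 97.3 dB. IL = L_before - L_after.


Insertion loss = SPL without muffler - SPL with muffler
IL = 106.6 - 97.3 = 9.3 dB


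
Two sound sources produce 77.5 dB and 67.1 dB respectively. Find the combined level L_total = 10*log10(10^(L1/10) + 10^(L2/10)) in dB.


10^(77.5/10) = 5.62341e+07
10^(67.1/10) = 5.12861e+06
Sum = 5.62341e+07 + 5.12861e+06 = 6.13627e+07
L_total = 10*log10(6.13627e+07) = 77.879 dB


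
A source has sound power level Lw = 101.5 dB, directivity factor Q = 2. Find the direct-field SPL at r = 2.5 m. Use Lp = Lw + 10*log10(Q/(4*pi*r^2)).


4*pi*r^2 = 4*pi*2.5^2 = 78.5398 m^2
Q / (4*pi*r^2) = 2 / 78.5398 = 0.0254648
Lp = 101.5 + 10*log10(0.0254648) = 85.559 dB


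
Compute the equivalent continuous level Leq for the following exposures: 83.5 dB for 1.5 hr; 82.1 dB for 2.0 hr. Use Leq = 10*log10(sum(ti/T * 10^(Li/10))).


T_total = 1.5 + 2.0 = 3.5 hr
(1.5/3.5) * 10^(83.5/10) = 9.59452e+07
(2.0/3.5) * 10^(82.1/10) = 9.26749e+07
Sum = 9.59452e+07 + 9.26749e+07 = 1.8862e+08
Leq = 10*log10(1.8862e+08) = 82.756 dB
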